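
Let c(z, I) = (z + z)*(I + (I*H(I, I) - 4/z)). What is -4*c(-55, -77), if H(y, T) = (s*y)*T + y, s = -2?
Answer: 404323952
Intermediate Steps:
H(y, T) = y - 2*T*y (H(y, T) = (-2*y)*T + y = -2*T*y + y = y - 2*T*y)
c(z, I) = 2*z*(I - 4/z + I**2*(1 - 2*I)) (c(z, I) = (z + z)*(I + (I*(I*(1 - 2*I)) - 4/z)) = (2*z)*(I + (I**2*(1 - 2*I) - 4/z)) = (2*z)*(I + (-4/z + I**2*(1 - 2*I))) = (2*z)*(I - 4/z + I**2*(1 - 2*I)) = 2*z*(I - 4/z + I**2*(1 - 2*I)))
-4*c(-55, -77) = -4*(-8 + 2*(-77)*(-55) + 2*(-55)*(-77)**2*(1 - 2*(-77))) = -4*(-8 + 8470 + 2*(-55)*5929*(1 + 154)) = -4*(-8 + 8470 + 2*(-55)*5929*155) = -4*(-8 + 8470 - 101089450) = -4*(-101080988) = 404323952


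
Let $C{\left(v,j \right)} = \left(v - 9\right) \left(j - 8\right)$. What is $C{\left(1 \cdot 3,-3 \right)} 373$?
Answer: $24618$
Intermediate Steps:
$C{\left(v,j \right)} = \left(-9 + v\right) \left(-8 + j\right)$
$C{\left(1 \cdot 3,-3 \right)} 373 = \left(72 - -27 - 8 \cdot 1 \cdot 3 - 3 \cdot 1 \cdot 3\right) 373 = \left(72 + 27 - 24 - 9\right) 373 = 66 \cdot 373 = 24618$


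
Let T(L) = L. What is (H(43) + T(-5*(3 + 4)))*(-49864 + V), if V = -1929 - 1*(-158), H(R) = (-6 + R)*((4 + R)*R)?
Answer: -3859303170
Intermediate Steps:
H(R) = R*(-6 + R)*(4 + R) (H(R) = (-6 + R)*(R*(4 + R)) = R*(-6 + R)*(4 + R))
V = -1771 (V = -1929 + 158 = -1771)
(H(43) + T(-5*(3 + 4)))*(-49864 + V) = (43*(-24 + 43² - 2*43) - 5*(3 + 4))*(-49864 - 1771) = (43*(-24 + 1849 - 86) - 5*7)*(-51635) = (43*1739 - 35)*(-51635) = (74777 - 35)*(-51635) = 74742*(-51635) = -3859303170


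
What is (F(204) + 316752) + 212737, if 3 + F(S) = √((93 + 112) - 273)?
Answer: 529486 + 2*I*√17 ≈ 5.2949e+5 + 8.2462*I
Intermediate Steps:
F(S) = -3 + 2*I*√17 (F(S) = -3 + √((93 + 112) - 273) = -3 + √(205 - 273) = -3 + √(-68) = -3 + 2*I*√17)
(F(204) + 316752) + 212737 = ((-3 + 2*I*√17) + 316752) + 212737 = (316749 + 2*I*√17) + 212737 = 529486 + 2*I*√17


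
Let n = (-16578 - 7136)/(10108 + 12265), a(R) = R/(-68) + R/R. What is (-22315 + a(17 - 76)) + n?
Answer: -33948008841/1521364 ≈ -22314.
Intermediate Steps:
a(R) = 1 - R/68 (a(R) = R*(-1/68) + 1 = -R/68 + 1 = 1 - R/68)
n = -23714/22373 ≈ -1.0599
(-22315 + a(17 - 76)) + n = (-22315 + (1 - (17 - 76)/68)) - 23714/22373 = (-22315 + (1 - 1/68*(-59))) - 23714/22373 = (-22315 + (1 + 59/68)) - 23714/22373 = (-22315 + 127/68) - 23714/22373 = -1517293/68 - 23714/22373 = -33948008841/1521364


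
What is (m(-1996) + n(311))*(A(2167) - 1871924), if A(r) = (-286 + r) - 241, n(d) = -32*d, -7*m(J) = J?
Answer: 126558377712/7 ≈ 1.8080e+10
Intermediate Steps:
m(J) = -J/7
A(r) = -527 + r
(m(-1996) + n(311))*(A(2167) - 1871924) = (-1/7*(-1996) - 32*311)*((-527 + 2167) - 1871924) = (1996/7 - 9952)*(1640 - 1871924) = -67668/7*(-1870284) = 126558377712/7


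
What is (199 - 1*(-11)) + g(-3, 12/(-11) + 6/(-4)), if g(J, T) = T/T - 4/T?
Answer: 12115/57 ≈ 212.54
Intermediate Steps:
g(J, T) = 1 - 4/T
(199 - 1*(-11)) + g(-3, 12/(-11) + 6/(-4)) = (199 - 1*(-11)) + (-4 + (12/(-11) + 6/(-4)))/(12/(-11) + 6/(-4)) = (199 + 11) + (-4 + (12*(-1/11) + 6*(-1/4)))/(12*(-1/11) + 6*(-1/4)) = 210 + (-4 + (-12/11 - 3/2))/(-12/11 - 3/2) = 210 + (-4 - 57/22)/(-57/22) = 210 - 22/57*(-145/22) = 210 + 145/57 = 12115/57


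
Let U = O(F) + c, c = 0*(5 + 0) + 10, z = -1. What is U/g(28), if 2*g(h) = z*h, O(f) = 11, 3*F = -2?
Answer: -3/2 ≈ -1.5000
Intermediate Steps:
F = -⅔ (F = (⅓)*(-2) = -⅔ ≈ -0.66667)
c = 10 (c = 0*5 + 10 = 0 + 10 = 10)
U = 21 (U = 11 + 10 = 21)
g(h) = -h/2 (g(h) = (-h)/2 = -h/2)
U/g(28) = 21/((-½*28)) = 21/(-14) = 21*(-1/14) = -3/2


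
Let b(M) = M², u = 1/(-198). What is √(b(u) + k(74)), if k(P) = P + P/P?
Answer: √2940301/198 ≈ 8.6602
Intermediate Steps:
k(P) = 1 + P (k(P) = P + 1 = 1 + P)
u = -1/198 ≈ -0.0050505
√(b(u) + k(74)) = √((-1/198)² + (1 + 74)) = √(1/39204 + 75) = √(2940301/39204) = √2940301/198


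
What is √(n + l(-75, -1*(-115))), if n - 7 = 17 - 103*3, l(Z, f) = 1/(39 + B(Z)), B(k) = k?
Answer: I*√10261/6 ≈ 16.883*I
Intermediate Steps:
l(Z, f) = 1/(39 + Z)
n = -285 (n = 7 + (17 - 103*3) = 7 + (17 - 309) = 7 - 292 = -285)
√(n + l(-75, -1*(-115))) = √(-285 + 1/(39 - 75)) = √(-285 + 1/(-36)) = √(-285 - 1/36) = √(-10261/36) = I*√10261/6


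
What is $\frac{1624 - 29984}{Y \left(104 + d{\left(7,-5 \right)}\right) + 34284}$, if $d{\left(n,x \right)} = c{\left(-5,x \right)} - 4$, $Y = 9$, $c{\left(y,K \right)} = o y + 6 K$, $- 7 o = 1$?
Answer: $- \frac{198520}{244443} \approx -0.81213$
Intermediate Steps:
$o = - \frac{1}{7}$ ($o = \left(- \frac{1}{7}\right) 1 = - \frac{1}{7} \approx -0.14286$)
$c{\left(y,K \right)} = 6 K - \frac{y}{7}$ ($c{\left(y,K \right)} = - \frac{y}{7} + 6 K = 6 K - \frac{y}{7}$)
$d{\left(n,x \right)} = - \frac{23}{7} + 6 x$ ($d{\left(n,x \right)} = \left(6 x - - \frac{5}{7}\right) - 4 = \left(6 x + \frac{5}{7}\right) - 4 = \left(\frac{5}{7} + 6 x\right) - 4 = - \frac{23}{7} + 6 x$)
$\frac{1624 - 29984}{Y \left(104 + d{\left(7,-5 \right)}\right) + 34284} = \frac{1624 - 29984}{9 \left(104 + \left(- \frac{23}{7} + 6 \left(-5\right)\right)\right) + 34284} = - \frac{28360}{9 \left(104 - \frac{233}{7}\right) + 34284} = - \frac{28360}{9 \cdot \frac{495}{7} + 34284} = - \frac{28360}{\frac{4455}{7} + 34284} = - \frac{28360}{\frac{244443}{7}} = \left(-28360\right) \frac{7}{244443} = - \frac{198520}{244443}$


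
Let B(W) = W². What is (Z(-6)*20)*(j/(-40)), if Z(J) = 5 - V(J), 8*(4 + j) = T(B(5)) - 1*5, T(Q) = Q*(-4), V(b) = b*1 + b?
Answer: 2329/16 ≈ 145.56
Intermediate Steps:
V(b) = 2*b (V(b) = b + b = 2*b)
T(Q) = -4*Q
j = -137/8 (j = -4 + (-4*5² - 1*5)/8 = -4 + (-4*25 - 5)/8 = -4 + (-100 - 5)/8 = -4 + (⅛)*(-105) = -4 - 105/8 = -137/8 ≈ -17.125)
Z(J) = 5 - 2*J
(Z(-6)*20)*(j/(-40)) = ((5 - 2*(-6))*20)*(-137/8/(-40)) = ((5 + 12)*20)*(-137/8*(-1/40)) = (17*20)*(137/320) = 340*(137/320) = 2329/16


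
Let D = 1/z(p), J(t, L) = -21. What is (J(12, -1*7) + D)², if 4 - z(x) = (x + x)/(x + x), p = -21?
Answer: 3844/9 ≈ 427.11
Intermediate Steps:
z(x) = 3 (z(x) = 4 - (x + x)/(x + x) = 4 - 2*x/(2*x) = 4 - 2*x*1/(2*x) = 4 - 1*1 = 4 - 1 = 3)
D = ⅓ (D = 1/3 = ⅓ ≈ 0.33333)
(J(12, -1*7) + D)² = (-21 + ⅓)² = (-62/3)² = 3844/9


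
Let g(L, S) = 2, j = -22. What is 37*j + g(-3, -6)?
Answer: -812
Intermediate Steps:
37*j + g(-3, -6) = 37*(-22) + 2 = -814 + 2 = -812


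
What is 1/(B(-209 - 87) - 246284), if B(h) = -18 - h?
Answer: -1/246006 ≈ -4.0649e-6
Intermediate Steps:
1/(B(-209 - 87) - 246284) = 1/((-18 - (-209 - 87)) - 246284) = 1/((-18 - 1*(-296)) - 246284) = 1/((-18 + 296) - 246284) = 1/(278 - 246284) = 1/(-246006) = -1/246006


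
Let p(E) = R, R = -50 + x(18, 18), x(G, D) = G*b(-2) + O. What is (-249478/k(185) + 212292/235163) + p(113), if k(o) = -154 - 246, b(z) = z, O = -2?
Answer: 25237587057/47032600 ≈ 536.60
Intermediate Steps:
x(G, D) = -2 - 2*G (x(G, D) = G*(-2) - 2 = -2*G - 2 = -2 - 2*G)
R = -88 (R = -50 + (-2 - 2*18) = -50 + (-2 - 36) = -50 - 38 = -88)
k(o) = -400
p(E) = -88
(-249478/k(185) + 212292/235163) + p(113) = (-249478/(-400) + 212292/235163) - 88 = (-249478*(-1/400) + 212292*(1/235163)) - 88 = (124739/200 + 212292/235163) - 88 = 29376455857/47032600 - 88 = 25237587057/47032600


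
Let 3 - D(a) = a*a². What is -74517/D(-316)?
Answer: -74517/31554499 ≈ -0.0023615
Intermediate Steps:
D(a) = 3 - a³ (D(a) = 3 - a*a² = 3 - a³)
-74517/D(-316) = -74517/(3 - 1*(-316)³) = -74517/(3 - 1*(-31554496)) = -74517/(3 + 31554496) = -74517/31554499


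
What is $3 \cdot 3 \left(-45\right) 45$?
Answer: $-18225$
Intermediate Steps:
$3 \cdot 3 \left(-45\right) 45 = 9 \left(-45\right) 45 = \left(-405\right) 45 = -18225$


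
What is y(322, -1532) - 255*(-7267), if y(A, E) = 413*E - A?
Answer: 1220047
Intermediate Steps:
y(A, E) = -A + 413*E
y(322, -1532) - 255*(-7267) = (-1*322 + 413*(-1532)) - 255*(-7267) = (-322 - 632716) + 1853085 = -633038 + 1853085 = 1220047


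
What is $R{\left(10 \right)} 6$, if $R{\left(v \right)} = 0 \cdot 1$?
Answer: $0$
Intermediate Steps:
$R{\left(v \right)} = 0$
$R{\left(10 \right)} 6 = 0 \cdot 6 = 0$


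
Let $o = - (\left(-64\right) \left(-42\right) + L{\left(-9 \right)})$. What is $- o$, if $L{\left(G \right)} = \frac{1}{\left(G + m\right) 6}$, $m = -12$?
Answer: $\frac{338687}{126} \approx 2688.0$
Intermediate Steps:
$L{\left(G \right)} = \frac{1}{6 \left(-12 + G\right)}$ ($L{\left(G \right)} = \frac{1}{\left(G - 12\right) 6} = \frac{1}{-12 + G} \frac{1}{6} = \frac{1}{6 \left(-12 + G\right)}$)
$o = - \frac{338687}{126}$ ($o = - (\left(-64\right) \left(-42\right) + \frac{1}{6 \left(-12 - 9\right)}) = - (2688 + \frac{1}{6 \left(-21\right)}) = - (2688 + \frac{1}{6} \left(- \frac{1}{21}\right)) = - (2688 - \frac{1}{126}) = \left(-1\right) \frac{338687}{126} = - \frac{338687}{126} \approx -2688.0$)
$- o = \left(-1\right) \left(- \frac{338687}{126}\right) = \frac{338687}{126}$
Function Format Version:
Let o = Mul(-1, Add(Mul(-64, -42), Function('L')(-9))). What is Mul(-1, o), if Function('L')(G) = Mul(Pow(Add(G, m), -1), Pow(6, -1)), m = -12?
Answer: Rational(338687, 126) ≈ 2688.0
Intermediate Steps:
Function('L')(G) = Mul(Rational(1, 6), Pow(Add(-12, G), -1)) (Function('L')(G) = Mul(Pow(Add(G, -12), -1), Pow(6, -1)) = Mul(Pow(Add(-12, G), -1), Rational(1, 6)) = Mul(Rational(1, 6), Pow(Add(-12, G), -1)))
o = Rational(-338687, 126) (o = Mul(-1, Add(Mul(-64, -42), Mul(Rational(1, 6), Pow(Add(-12, -9), -1)))) = Mul(-1, Add(2688, Mul(Rational(1, 6), Pow(-21, -1)))) = Mul(-1, Add(2688, Mul(Rational(1, 6), Rational(-1, 21)))) = Mul(-1, Add(2688, Rational(-1, 126))) = Mul(-1, Rational(338687, 126)) = Rational(-338687, 126) ≈ -2688.0)
Mul(-1, o) = Mul(-1, Rational(-338687, 126)) = Rational(338687, 126)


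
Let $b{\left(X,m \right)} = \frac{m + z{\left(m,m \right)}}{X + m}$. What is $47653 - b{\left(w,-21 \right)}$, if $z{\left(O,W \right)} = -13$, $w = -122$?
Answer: $\frac{6814345}{143} \approx 47653.0$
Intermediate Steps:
$b{\left(X,m \right)} = \frac{-13 + m}{X + m}$ ($b{\left(X,m \right)} = \frac{m - 13}{X + m} = \frac{-13 + m}{X + m}$)
$47653 - b{\left(w,-21 \right)} = 47653 - \frac{-13 - 21}{-122 - 21} = 47653 - \frac{1}{-143} \left(-34\right) = 47653 - \left(- \frac{1}{143}\right) \left(-34\right) = 47653 - \frac{34}{143} = \frac{6814345}{143}$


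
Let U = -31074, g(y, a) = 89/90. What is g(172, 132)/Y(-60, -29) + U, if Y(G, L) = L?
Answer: -81103229/2610 ≈ -31074.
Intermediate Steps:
g(y, a) = 89/90 (g(y, a) = 89*(1/90) = 89/90)
g(172, 132)/Y(-60, -29) + U = (89/90)/(-29) - 31074 = (89/90)*(-1/29) - 31074 = -89/2610 - 31074 = -81103229/2610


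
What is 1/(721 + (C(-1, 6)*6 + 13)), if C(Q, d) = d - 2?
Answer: 1/758 ≈ 0.0013193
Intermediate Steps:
C(Q, d) = -2 + d
1/(721 + (C(-1, 6)*6 + 13)) = 1/(721 + ((-2 + 6)*6 + 13)) = 1/(721 + (4*6 + 13)) = 1/(721 + (24 + 13)) = 1/(721 + 37) = 1/758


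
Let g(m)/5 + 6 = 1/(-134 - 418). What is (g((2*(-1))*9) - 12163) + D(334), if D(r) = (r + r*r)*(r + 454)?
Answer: 48662734099/552 ≈ 8.8157e+7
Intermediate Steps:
g(m) = -16565/552 (g(m) = -30 + 5/(-134 - 418) = -30 + 5/(-552) = -30 + 5*(-1/552) = -30 - 5/552 = -16565/552)
D(r) = (454 + r)*(r + r²) (D(r) = (r + r²)*(454 + r) = (454 + r)*(r + r²))
(g((2*(-1))*9) - 12163) + D(334) = (-16565/552 - 12163) + 334*(454 + 334² + 455*334) = -6730541/552 + 334*(454 + 111556 + 151970) = -6730541/552 + 334*263980 = -6730541/552 + 88169320 = 48662734099/552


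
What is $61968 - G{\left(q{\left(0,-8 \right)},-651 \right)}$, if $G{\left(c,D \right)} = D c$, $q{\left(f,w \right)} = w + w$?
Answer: $51552$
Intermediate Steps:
$q{\left(f,w \right)} = 2 w$
$61968 - G{\left(q{\left(0,-8 \right)},-651 \right)} = 61968 - - 651 \cdot 2 \left(-8\right) = 61968 - \left(-651\right) \left(-16\right) = 61968 - 10416 = 51552$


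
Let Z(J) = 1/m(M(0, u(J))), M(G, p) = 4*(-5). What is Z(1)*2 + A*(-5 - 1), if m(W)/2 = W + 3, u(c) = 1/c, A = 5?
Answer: -511/17 ≈ -30.059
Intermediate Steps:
M(G, p) = -20
m(W) = 6 + 2*W (m(W) = 2*(W + 3) = 2*(3 + W) = 6 + 2*W)
Z(J) = -1/34 (Z(J) = 1/(6 + 2*(-20)) = 1/(6 - 40) = 1/(-34) = -1/34)
Z(1)*2 + A*(-5 - 1) = -1/34*2 + 5*(-5 - 1) = -1/17 + 5*(-6) = -1/17 - 30 = -511/17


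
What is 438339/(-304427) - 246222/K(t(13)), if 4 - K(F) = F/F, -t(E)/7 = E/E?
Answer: -24985979937/304427 ≈ -82076.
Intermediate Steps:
t(E) = -7 (t(E) = -7*E/E = -7*1 = -7)
K(F) = 3 (K(F) = 4 - F/F = 4 - 1*1 = 4 - 1 = 3)
438339/(-304427) - 246222/K(t(13)) = 438339/(-304427) - 246222/3 = 438339*(-1/304427) - 246222*⅓ = -438339/304427 - 82074 = -24985979937/304427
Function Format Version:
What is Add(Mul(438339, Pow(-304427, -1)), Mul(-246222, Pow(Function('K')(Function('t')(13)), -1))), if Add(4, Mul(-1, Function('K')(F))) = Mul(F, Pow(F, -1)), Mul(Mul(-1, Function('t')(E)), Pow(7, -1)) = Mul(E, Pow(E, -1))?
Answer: Rational(-24985979937, 304427) ≈ -82076.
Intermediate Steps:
Function('t')(E) = -7 (Function('t')(E) = Mul(-7, Mul(E, Pow(E, -1))) = Mul(-7, 1) = -7)
Function('K')(F) = 3 (Function('K')(F) = Add(4, Mul(-1, Mul(F, Pow(F, -1)))) = Add(4, Mul(-1, 1)) = Add(4, -1) = 3)
Add(Mul(438339, Pow(-304427, -1)), Mul(-246222, Pow(Function('K')(Function('t')(13)), -1))) = Add(Mul(438339, Pow(-304427, -1)), Mul(-246222, Pow(3, -1))) = Add(Mul(438339, Rational(-1, 304427)), Mul(-246222, Rational(1, 3))) = Add(Rational(-438339, 304427), -82074) = Rational(-24985979937, 304427)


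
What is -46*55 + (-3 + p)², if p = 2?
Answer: -2529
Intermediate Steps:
-46*55 + (-3 + p)² = -46*55 + (-3 + 2)² = -2530 + (-1)² = -2530 + 1 = -2529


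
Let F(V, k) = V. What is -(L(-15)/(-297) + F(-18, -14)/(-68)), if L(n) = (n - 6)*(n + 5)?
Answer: 1489/3366 ≈ 0.44236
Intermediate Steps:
L(n) = (-6 + n)*(5 + n)
-(L(-15)/(-297) + F(-18, -14)/(-68)) = -((-30 + (-15)**2 - 1*(-15))/(-297) - 18/(-68)) = -((-30 + 225 + 15)*(-1/297) - 18*(-1/68)) = -(210*(-1/297) + 9/34) = -(-70/99 + 9/34) = -1*(-1489/3366) = 1489/3366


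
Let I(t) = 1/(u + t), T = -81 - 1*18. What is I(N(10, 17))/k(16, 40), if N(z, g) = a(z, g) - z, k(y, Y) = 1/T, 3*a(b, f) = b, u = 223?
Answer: -27/59 ≈ -0.45763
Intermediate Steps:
a(b, f) = b/3
T = -99 (T = -81 - 18 = -99)
k(y, Y) = -1/99 (k(y, Y) = 1/(-99) = -1/99)
N(z, g) = -2*z/3 (N(z, g) = z/3 - z = -2*z/3)
I(t) = 1/(223 + t)
I(N(10, 17))/k(16, 40) = 1/((223 - ⅔*10)*(-1/99)) = -99/(223 - 20/3) = -99/(649/3) = (3/649)*(-99) = -27/59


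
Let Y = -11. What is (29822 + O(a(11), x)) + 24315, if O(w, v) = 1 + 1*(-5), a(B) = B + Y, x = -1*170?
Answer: 54133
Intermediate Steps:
x = -170
a(B) = -11 + B (a(B) = B - 11 = -11 + B)
O(w, v) = -4 (O(w, v) = 1 - 5 = -4)
(29822 + O(a(11), x)) + 24315 = (29822 - 4) + 24315 = 29818 + 24315 = 54133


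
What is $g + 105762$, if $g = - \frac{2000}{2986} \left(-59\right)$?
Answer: $\frac{157961666}{1493} \approx 1.058 \cdot 10^{5}$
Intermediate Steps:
$g = \frac{59000}{1493}$ ($g = \left(-2000\right) \frac{1}{2986} \left(-59\right) = \left(- \frac{1000}{1493}\right) \left(-59\right) = \frac{59000}{1493} \approx 39.518$)
$g + 105762 = \frac{59000}{1493} + 105762 = \frac{157961666}{1493}$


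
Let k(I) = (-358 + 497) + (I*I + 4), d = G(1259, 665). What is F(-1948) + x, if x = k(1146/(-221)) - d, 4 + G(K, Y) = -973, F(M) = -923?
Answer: 10934993/48841 ≈ 223.89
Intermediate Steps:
G(K, Y) = -977 (G(K, Y) = -4 - 973 = -977)
d = -977
k(I) = 143 + I² (k(I) = 139 + (I² + 4) = 139 + (4 + I²) = 143 + I²)
x = 56015236/48841 (x = (143 + (1146/(-221))²) - 1*(-977) = (143 + (1146*(-1/221))²) + 977 = (143 + (-1146/221)²) + 977 = (143 + 1313316/48841) + 977 = 8297579/48841 + 977 = 56015236/48841 ≈ 1146.9)
F(-1948) + x = -923 + 56015236/48841 = 10934993/48841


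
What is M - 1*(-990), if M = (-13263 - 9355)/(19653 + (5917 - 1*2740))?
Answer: 11289541/11415 ≈ 989.01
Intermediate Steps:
M = -11309/11415 (M = -22618/(19653 + (5917 - 2740)) = -22618/(19653 + 3177) = -22618/22830 = -22618*1/22830 = -11309/11415 ≈ -0.99071)
M - 1*(-990) = -11309/11415 - 1*(-990) = -11309/11415 + 990 = 11289541/11415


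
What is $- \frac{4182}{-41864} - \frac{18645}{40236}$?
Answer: $- \frac{6377993}{17546249} \approx -0.3635$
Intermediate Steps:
$- \frac{4182}{-41864} - \frac{18645}{40236} = \left(-4182\right) \left(- \frac{1}{41864}\right) - \frac{6215}{13412} = \frac{2091}{20932} - \frac{6215}{13412} = - \frac{6377993}{17546249}$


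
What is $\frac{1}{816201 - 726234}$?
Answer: $\frac{1}{89967} \approx 1.1115 \cdot 10^{-5}$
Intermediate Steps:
$\frac{1}{816201 - 726234} = \frac{1}{89967}$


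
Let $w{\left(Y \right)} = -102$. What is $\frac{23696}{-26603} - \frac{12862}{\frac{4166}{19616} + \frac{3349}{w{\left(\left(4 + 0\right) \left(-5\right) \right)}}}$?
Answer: $\frac{10045200590320}{25534596917} \approx 393.4$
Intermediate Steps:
$\frac{23696}{-26603} - \frac{12862}{\frac{4166}{19616} + \frac{3349}{w{\left(\left(4 + 0\right) \left(-5\right) \right)}}} = \frac{23696}{-26603} - \frac{12862}{\frac{4166}{19616} + \frac{3349}{-102}} = 23696 \left(- \frac{1}{26603}\right) - \frac{12862}{4166 \cdot \frac{1}{19616} + 3349 \left(- \frac{1}{102}\right)} = - \frac{23696}{26603} - \frac{12862}{\frac{2083}{9808} - \frac{197}{6}} = - \frac{23696}{26603} - \frac{12862}{- \frac{959839}{29424}} = - \frac{23696}{26603} - - \frac{378451488}{959839} = - \frac{23696}{26603} + \frac{378451488}{959839} = \frac{10045200590320}{25534596917}$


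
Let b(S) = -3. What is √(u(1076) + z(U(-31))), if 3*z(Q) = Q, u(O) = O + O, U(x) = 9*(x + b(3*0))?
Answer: 5*√82 ≈ 45.277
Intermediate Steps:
U(x) = -27 + 9*x (U(x) = 9*(x - 3) = 9*(-3 + x) = -27 + 9*x)
u(O) = 2*O
z(Q) = Q/3
√(u(1076) + z(U(-31))) = √(2*1076 + (-27 + 9*(-31))/3) = √(2152 + (-27 - 279)/3) = √(2152 + (⅓)*(-306)) = √(2152 - 102) = √2050 = 5*√82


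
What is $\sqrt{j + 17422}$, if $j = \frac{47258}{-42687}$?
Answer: $\frac{2 \sqrt{97975315178}}{4743} \approx 131.99$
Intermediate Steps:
$j = - \frac{47258}{42687}$ ($j = 47258 \left(- \frac{1}{42687}\right) = - \frac{47258}{42687} \approx -1.1071$)
$\sqrt{j + 17422} = \sqrt{- \frac{47258}{42687} + 17422} = \sqrt{\frac{743645656}{42687}} = \frac{2 \sqrt{97975315178}}{4743}$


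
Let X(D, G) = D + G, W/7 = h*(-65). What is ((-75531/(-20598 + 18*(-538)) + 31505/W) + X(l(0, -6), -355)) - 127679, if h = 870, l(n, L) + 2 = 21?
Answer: -3653579675318/28540785 ≈ -1.2801e+5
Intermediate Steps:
l(n, L) = 19 (l(n, L) = -2 + 21 = 19)
W = -395850 (W = 7*(870*(-65)) = 7*(-56550) = -395850)
((-75531/(-20598 + 18*(-538)) + 31505/W) + X(l(0, -6), -355)) - 127679 = ((-75531/(-20598 + 18*(-538)) + 31505/(-395850)) + (19 - 355)) - 127679 = ((-75531/(-20598 - 9684) + 31505*(-1/395850)) - 336) - 127679 = ((-75531/(-30282) - 6301/79170) - 336) - 127679 = ((-75531*(-1/30282) - 6301/79170) - 336) - 127679 = ((25177/10094 - 6301/79170) - 336) - 127679 = (68916457/28540785 - 336) - 127679 = -9520787303/28540785 - 127679 = -3653579675318/28540785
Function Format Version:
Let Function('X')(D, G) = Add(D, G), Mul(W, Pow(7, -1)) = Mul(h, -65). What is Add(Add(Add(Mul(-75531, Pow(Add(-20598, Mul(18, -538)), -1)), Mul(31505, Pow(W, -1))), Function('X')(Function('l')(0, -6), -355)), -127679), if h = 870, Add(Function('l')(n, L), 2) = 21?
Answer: Rational(-3653579675318, 28540785) ≈ -1.2801e+5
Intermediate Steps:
Function('l')(n, L) = 19 (Function('l')(n, L) = Add(-2, 21) = 19)
W = -395850 (W = Mul(7, Mul(870, -65)) = Mul(7, -56550) = -395850)
Add(Add(Add(Mul(-75531, Pow(Add(-20598, Mul(18, -538)), -1)), Mul(31505, Pow(W, -1))), Function('X')(Function('l')(0, -6), -355)), -127679) = Add(Add(Add(Mul(-75531, Pow(Add(-20598, Mul(18, -538)), -1)), Mul(31505, Pow(-395850, -1))), Add(19, -355)), -127679) = Add(Add(Add(Mul(-75531, Pow(Add(-20598, -9684), -1)), Mul(31505, Rational(-1, 395850))), -336), -127679) = Add(Add(Add(Mul(-75531, Pow(-30282, -1)), Rational(-6301, 79170)), -336), -127679) = Add(Add(Add(Mul(-75531, Rational(-1, 30282)), Rational(-6301, 79170)), -336), -127679) = Add(Add(Add(Rational(25177, 10094), Rational(-6301, 79170)), -336), -127679) = Add(Add(Rational(68916457, 28540785), -336), -127679) = Add(Rational(-9520787303, 28540785), -127679) = Rational(-3653579675318, 28540785)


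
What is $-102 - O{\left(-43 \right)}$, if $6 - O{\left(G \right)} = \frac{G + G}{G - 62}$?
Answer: $- \frac{11254}{105} \approx -107.18$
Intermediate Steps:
$O{\left(G \right)} = 6 - \frac{2 G}{-62 + G}$ ($O{\left(G \right)} = 6 - \frac{G + G}{G - 62} = 6 - \frac{2 G}{-62 + G}$)
$-102 - O{\left(-43 \right)} = -102 - \frac{4 \left(-93 - 43\right)}{-62 - 43} = -102 - 4 \frac{1}{-105} \left(-136\right) = -102 - 4 \left(- \frac{1}{105}\right) \left(-136\right) = -102 - \frac{544}{105} = - \frac{11254}{105}$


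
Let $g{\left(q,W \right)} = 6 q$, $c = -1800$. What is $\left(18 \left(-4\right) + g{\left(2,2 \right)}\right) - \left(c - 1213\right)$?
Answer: $2953$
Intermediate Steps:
$\left(18 \left(-4\right) + g{\left(2,2 \right)}\right) - \left(c - 1213\right) = \left(18 \left(-4\right) + 6 \cdot 2\right) - \left(-1800 - 1213\right) = \left(-72 + 12\right) - \left(-1800 - 1213\right) = -60 - -3013 = -60 + 3013 = 2953$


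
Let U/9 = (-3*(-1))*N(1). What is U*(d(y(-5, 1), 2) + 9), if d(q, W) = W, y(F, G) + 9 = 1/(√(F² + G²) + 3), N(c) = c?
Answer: 297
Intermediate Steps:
y(F, G) = -9 + 1/(3 + √(F² + G²)) (y(F, G) = -9 + 1/(√(F² + G²) + 3) = -9 + 1/(3 + √(F² + G²)))
U = 27 (U = 9*(-3*(-1)*1) = 9*(3*1) = 9*3 = 27)
U*(d(y(-5, 1), 2) + 9) = 27*(2 + 9) = 27*11 = 297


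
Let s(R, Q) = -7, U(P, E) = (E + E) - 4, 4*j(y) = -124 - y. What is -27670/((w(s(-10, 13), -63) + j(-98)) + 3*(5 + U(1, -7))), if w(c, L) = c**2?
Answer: -55340/7 ≈ -7905.7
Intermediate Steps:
j(y) = -31 - y/4 (j(y) = (-124 - y)/4 = -31 - y/4)
U(P, E) = -4 + 2*E (U(P, E) = 2*E - 4 = -4 + 2*E)
-27670/((w(s(-10, 13), -63) + j(-98)) + 3*(5 + U(1, -7))) = -27670/(((-7)**2 + (-31 - 1/4*(-98))) + 3*(5 + (-4 + 2*(-7)))) = -27670/((49 + (-31 + 49/2)) + 3*(5 + (-4 - 14))) = -27670/((49 - 13/2) + 3*(5 - 18)) = -27670/(85/2 + 3*(-13)) = -27670/(85/2 - 39) = -27670/7/2 = -27670*2/7 = -55340/7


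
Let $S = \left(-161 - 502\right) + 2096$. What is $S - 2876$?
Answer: $-1443$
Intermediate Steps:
$S = 1433$ ($S = -663 + 2096 = 1433$)
$S - 2876 = 1433 - 2876 = -1443$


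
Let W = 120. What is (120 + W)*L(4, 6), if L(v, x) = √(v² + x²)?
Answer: 480*√13 ≈ 1730.7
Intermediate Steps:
(120 + W)*L(4, 6) = (120 + 120)*√(4² + 6²) = 240*√(16 + 36) = 240*√52 = 240*(2*√13) = 480*√13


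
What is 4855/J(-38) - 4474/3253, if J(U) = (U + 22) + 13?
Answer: -15806737/9759 ≈ -1619.7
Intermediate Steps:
J(U) = 35 + U (J(U) = (22 + U) + 13 = 35 + U)
4855/J(-38) - 4474/3253 = 4855/(35 - 38) - 4474/3253 = 4855/(-3) - 4474*1/3253 = 4855*(-1/3) - 4474/3253 = -4855/3 - 4474/3253 = -15806737/9759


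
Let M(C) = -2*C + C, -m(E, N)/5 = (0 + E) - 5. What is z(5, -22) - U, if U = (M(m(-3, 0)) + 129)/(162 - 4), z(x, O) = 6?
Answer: 859/158 ≈ 5.4367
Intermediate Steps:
m(E, N) = 25 - 5*E (m(E, N) = -5*((0 + E) - 5) = -5*(E - 5) = -5*(-5 + E) = 25 - 5*E)
M(C) = -C
U = 89/158 (U = (-(25 - 5*(-3)) + 129)/(162 - 4) = (-(25 + 15) + 129)/158 = (-1*40 + 129)*(1/158) = (-40 + 129)*(1/158) = 89*(1/158) = 89/158 ≈ 0.56329)
z(5, -22) - U = 6 - 1*89/158 = 6 - 89/158 = 859/158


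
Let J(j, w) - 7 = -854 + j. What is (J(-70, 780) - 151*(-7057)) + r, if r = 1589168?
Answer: 2653858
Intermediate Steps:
J(j, w) = -847 + j (J(j, w) = 7 + (-854 + j) = -847 + j)
(J(-70, 780) - 151*(-7057)) + r = ((-847 - 70) - 151*(-7057)) + 1589168 = (-917 + 1065607) + 1589168 = 1064690 + 1589168 = 2653858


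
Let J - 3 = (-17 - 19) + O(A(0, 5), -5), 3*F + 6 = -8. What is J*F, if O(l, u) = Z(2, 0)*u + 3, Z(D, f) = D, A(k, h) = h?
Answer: 560/3 ≈ 186.67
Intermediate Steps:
F = -14/3 (F = -2 + (⅓)*(-8) = -2 - 8/3 = -14/3 ≈ -4.6667)
O(l, u) = 3 + 2*u (O(l, u) = 2*u + 3 = 3 + 2*u)
J = -40 (J = 3 + ((-17 - 19) + (3 + 2*(-5))) = 3 + (-36 + (3 - 10)) = 3 + (-36 - 7) = 3 - 43 = -40)
J*F = -40*(-14/3) = 560/3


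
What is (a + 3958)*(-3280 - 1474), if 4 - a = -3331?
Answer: -34670922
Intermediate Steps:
a = 3335 (a = 4 - 1*(-3331) = 4 + 3331 = 3335)
(a + 3958)*(-3280 - 1474) = (3335 + 3958)*(-3280 - 1474) = 7293*(-4754) = -34670922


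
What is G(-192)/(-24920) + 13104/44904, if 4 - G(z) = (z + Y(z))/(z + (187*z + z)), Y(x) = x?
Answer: 1285091873/4406092740 ≈ 0.29166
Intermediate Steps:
G(z) = 754/189 (G(z) = 4 - (z + z)/(z + (187*z + z)) = 4 - 2*z/(z + 188*z) = 4 - 2*z/(189*z) = 4 - 2*z*1/(189*z) = 4 - 1*2/189 = 4 - 2/189 = 754/189)
G(-192)/(-24920) + 13104/44904 = (754/189)/(-24920) + 13104/44904 = (754/189)*(-1/24920) + 13104*(1/44904) = -377/2354940 + 546/1871 = 1285091873/4406092740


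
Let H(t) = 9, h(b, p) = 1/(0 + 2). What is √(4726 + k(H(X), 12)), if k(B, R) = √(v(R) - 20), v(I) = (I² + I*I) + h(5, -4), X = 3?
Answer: √(18904 + 2*√1074)/2 ≈ 68.865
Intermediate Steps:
h(b, p) = ½ (h(b, p) = 1/2 = ½)
v(I) = ½ + 2*I² (v(I) = (I² + I*I) + ½ = (I² + I²) + ½ = 2*I² + ½ = ½ + 2*I²)
k(B, R) = √(-39/2 + 2*R²) (k(B, R) = √((½ + 2*R²) - 20) = √(-39/2 + 2*R²))
√(4726 + k(H(X), 12)) = √(4726 + √(-78 + 8*12²)/2) = √(4726 + √(-78 + 8*144)/2) = √(4726 + √(-78 + 1152)/2) = √(4726 + √1074/2)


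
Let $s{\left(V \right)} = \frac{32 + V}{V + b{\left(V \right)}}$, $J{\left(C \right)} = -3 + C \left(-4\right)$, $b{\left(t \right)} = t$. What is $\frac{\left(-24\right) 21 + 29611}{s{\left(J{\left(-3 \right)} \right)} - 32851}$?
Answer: $- \frac{523926}{591277} \approx -0.88609$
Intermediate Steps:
$J{\left(C \right)} = -3 - 4 C$
$s{\left(V \right)} = \frac{32 + V}{2 V}$ ($s{\left(V \right)} = \frac{32 + V}{V + V} = \frac{32 + V}{2 V}$)
$\frac{\left(-24\right) 21 + 29611}{s{\left(J{\left(-3 \right)} \right)} - 32851} = \frac{\left(-24\right) 21 + 29611}{\frac{32 - -9}{2 \left(-3 - -12\right)} - 32851} = \frac{-504 + 29611}{\frac{32 + \left(-3 + 12\right)}{2 \left(-3 + 12\right)} - 32851} = \frac{29107}{\frac{32 + 9}{2 \cdot 9} - 32851} = \frac{29107}{\frac{1}{2} \cdot \frac{1}{9} \cdot 41 - 32851} = \frac{29107}{\frac{41}{18} - 32851} = \frac{29107}{- \frac{591277}{18}} = 29107 \left(- \frac{18}{591277}\right) = - \frac{523926}{591277}$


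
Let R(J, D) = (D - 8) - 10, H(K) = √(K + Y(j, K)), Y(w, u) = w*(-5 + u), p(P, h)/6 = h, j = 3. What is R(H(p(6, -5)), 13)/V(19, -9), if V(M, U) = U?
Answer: 5/9 ≈ 0.55556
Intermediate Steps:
p(P, h) = 6*h
H(K) = √(-15 + 4*K) (H(K) = √(K + 3*(-5 + K)) = √(K + (-15 + 3*K)) = √(-15 + 4*K))
R(J, D) = -18 + D (R(J, D) = (-8 + D) - 10 = -18 + D)
R(H(p(6, -5)), 13)/V(19, -9) = (-18 + 13)/(-9) = -5*(-⅑) = 5/9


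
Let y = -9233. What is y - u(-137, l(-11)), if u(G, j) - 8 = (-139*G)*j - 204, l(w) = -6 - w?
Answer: -104252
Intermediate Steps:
u(G, j) = -196 - 139*G*j (u(G, j) = 8 + ((-139*G)*j - 204) = 8 + (-139*G*j - 204) = 8 + (-204 - 139*G*j) = -196 - 139*G*j)
y - u(-137, l(-11)) = -9233 - (-196 - 139*(-137)*(-6 - 1*(-11))) = -9233 - (-196 - 139*(-137)*(-6 + 11)) = -9233 - (-196 - 139*(-137)*5) = -9233 - (-196 + 95215) = -9233 - 1*95019 = -9233 - 95019 = -104252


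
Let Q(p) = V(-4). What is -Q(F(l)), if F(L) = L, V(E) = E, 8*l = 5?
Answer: 4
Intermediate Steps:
l = 5/8 (l = (⅛)*5 = 5/8 ≈ 0.62500)
Q(p) = -4
-Q(F(l)) = -1*(-4) = 4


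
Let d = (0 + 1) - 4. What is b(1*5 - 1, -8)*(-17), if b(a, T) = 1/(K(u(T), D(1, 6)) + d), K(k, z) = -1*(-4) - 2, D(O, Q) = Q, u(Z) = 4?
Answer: 17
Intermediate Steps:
d = -3 (d = 1 - 4 = -3)
K(k, z) = 2 (K(k, z) = 4 - 2 = 2)
b(a, T) = -1 (b(a, T) = 1/(2 - 3) = 1/(-1) = -1)
b(1*5 - 1, -8)*(-17) = -1*(-17) = 17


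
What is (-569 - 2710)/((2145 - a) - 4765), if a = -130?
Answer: 1093/830 ≈ 1.3169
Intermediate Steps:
(-569 - 2710)/((2145 - a) - 4765) = (-569 - 2710)/((2145 - 1*(-130)) - 4765) = -3279/((2145 + 130) - 4765) = -3279/(2275 - 4765) = -3279/(-2490) = -3279*(-1/2490) = 1093/830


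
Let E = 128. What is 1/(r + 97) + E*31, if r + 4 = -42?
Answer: 202369/51 ≈ 3968.0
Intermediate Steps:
r = -46 (r = -4 - 42 = -46)
1/(r + 97) + E*31 = 1/(-46 + 97) + 128*31 = 1/51 + 3968 = 202369/51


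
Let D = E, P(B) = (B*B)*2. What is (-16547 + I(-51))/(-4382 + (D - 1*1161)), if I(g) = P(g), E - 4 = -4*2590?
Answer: 11345/15899 ≈ 0.71357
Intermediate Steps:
E = -10356 (E = 4 - 4*2590 = 4 - 10360 = -10356)
P(B) = 2*B**2 (P(B) = B**2*2 = 2*B**2)
I(g) = 2*g**2
D = -10356
(-16547 + I(-51))/(-4382 + (D - 1*1161)) = (-16547 + 2*(-51)**2)/(-4382 + (-10356 - 1*1161)) = (-16547 + 2*2601)/(-4382 + (-10356 - 1161)) = (-16547 + 5202)/(-4382 - 11517) = -11345/(-15899) = -11345*(-1/15899) = 11345/15899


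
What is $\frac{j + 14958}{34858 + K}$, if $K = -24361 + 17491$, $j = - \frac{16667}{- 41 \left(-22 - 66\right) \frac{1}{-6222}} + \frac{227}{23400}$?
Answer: $\frac{461186426027}{295368559200} \approx 1.5614$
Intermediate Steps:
$j = \frac{303328668827}{10553400}$ ($j = - \frac{16667}{\left(-41\right) \left(-88\right) \left(- \frac{1}{6222}\right)} + 227 \cdot \frac{1}{23400} = - \frac{16667}{3608 \left(- \frac{1}{6222}\right)} + \frac{227}{23400} = - \frac{16667}{- \frac{1804}{3111}} + \frac{227}{23400} = \left(-16667\right) \left(- \frac{3111}{1804}\right) + \frac{227}{23400} = \frac{51851037}{1804} + \frac{227}{23400} = \frac{303328668827}{10553400} \approx 28742.0$)
$K = -6870$
$\frac{j + 14958}{34858 + K} = \frac{\frac{303328668827}{10553400} + 14958}{34858 - 6870} = \frac{461186426027}{10553400 \cdot 27988} = \frac{461186426027}{10553400} \cdot \frac{1}{27988} = \frac{461186426027}{295368559200}$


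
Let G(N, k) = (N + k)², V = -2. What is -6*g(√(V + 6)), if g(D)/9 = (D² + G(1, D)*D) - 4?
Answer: -972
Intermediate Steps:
g(D) = -36 + 9*D² + 9*D*(1 + D)² (g(D) = 9*((D² + (1 + D)²*D) - 4) = 9*((D² + D*(1 + D)²) - 4) = 9*(-4 + D² + D*(1 + D)²) = -36 + 9*D² + 9*D*(1 + D)²)
-6*g(√(V + 6)) = -6*(-36 + 9*(√(-2 + 6))² + 9*√(-2 + 6)*(1 + √(-2 + 6))²) = -6*(-36 + 9*(√4)² + 9*√4*(1 + √4)²) = -6*(-36 + 9*2² + 9*2*(1 + 2)²) = -6*(-36 + 9*4 + 9*2*3²) = -6*(-36 + 36 + 9*2*9) = -6*(-36 + 36 + 162) = -6*162 = -972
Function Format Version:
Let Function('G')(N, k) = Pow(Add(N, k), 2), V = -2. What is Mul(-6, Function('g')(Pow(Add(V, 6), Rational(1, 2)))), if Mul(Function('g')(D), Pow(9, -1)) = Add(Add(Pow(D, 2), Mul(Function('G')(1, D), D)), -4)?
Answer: -972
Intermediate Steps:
Function('g')(D) = Add(-36, Mul(9, Pow(D, 2)), Mul(9, D, Pow(Add(1, D), 2))) (Function('g')(D) = Mul(9, Add(Add(Pow(D, 2), Mul(Pow(Add(1, D), 2), D)), -4)) = Mul(9, Add(Add(Pow(D, 2), Mul(D, Pow(Add(1, D), 2))), -4)) = Mul(9, Add(-4, Pow(D, 2), Mul(D, Pow(Add(1, D), 2)))) = Add(-36, Mul(9, Pow(D, 2)), Mul(9, D, Pow(Add(1, D), 2))))
Mul(-6, Function('g')(Pow(Add(V, 6), Rational(1, 2)))) = Mul(-6, Add(-36, Mul(9, Pow(Pow(Add(-2, 6), Rational(1, 2)), 2)), Mul(9, Pow(Add(-2, 6), Rational(1, 2)), Pow(Add(1, Pow(Add(-2, 6), Rational(1, 2))), 2)))) = Mul(-6, Add(-36, Mul(9, Pow(Pow(4, Rational(1, 2)), 2)), Mul(9, Pow(4, Rational(1, 2)), Pow(Add(1, Pow(4, Rational(1, 2))), 2)))) = Mul(-6, Add(-36, Mul(9, Pow(2, 2)), Mul(9, 2, Pow(Add(1, 2), 2)))) = Mul(-6, Add(-36, Mul(9, 4), Mul(9, 2, Pow(3, 2)))) = Mul(-6, Add(-36, 36, Mul(9, 2, 9))) = Mul(-6, Add(-36, 36, 162)) = Mul(-6, 162) = -972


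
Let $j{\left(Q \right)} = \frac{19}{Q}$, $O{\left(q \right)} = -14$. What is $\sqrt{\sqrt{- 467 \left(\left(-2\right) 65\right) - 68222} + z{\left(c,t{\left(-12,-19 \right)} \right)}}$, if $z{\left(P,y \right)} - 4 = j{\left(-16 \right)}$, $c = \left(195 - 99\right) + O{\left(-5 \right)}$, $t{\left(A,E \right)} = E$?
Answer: $\frac{\sqrt{45 + 32 i \sqrt{1878}}}{4} \approx 6.6907 + 6.4771 i$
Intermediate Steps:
$c = 82$ ($c = \left(195 - 99\right) - 14 = 96 - 14 = 82$)
$z{\left(P,y \right)} = \frac{45}{16}$ ($z{\left(P,y \right)} = 4 + \frac{19}{-16} = 4 + 19 \left(- \frac{1}{16}\right) = 4 - \frac{19}{16} = \frac{45}{16}$)
$\sqrt{\sqrt{- 467 \left(\left(-2\right) 65\right) - 68222} + z{\left(c,t{\left(-12,-19 \right)} \right)}} = \sqrt{\sqrt{- 467 \left(\left(-2\right) 65\right) - 68222} + \frac{45}{16}} = \sqrt{\sqrt{\left(-467\right) \left(-130\right) - 68222} + \frac{45}{16}} = \sqrt{\sqrt{60710 - 68222} + \frac{45}{16}} = \sqrt{\sqrt{-7512} + \frac{45}{16}} = \sqrt{2 i \sqrt{1878} + \frac{45}{16}} = \sqrt{\frac{45}{16} + 2 i \sqrt{1878}}$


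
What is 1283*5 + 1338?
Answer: 7753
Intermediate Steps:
1283*5 + 1338 = 6415 + 1338 = 7753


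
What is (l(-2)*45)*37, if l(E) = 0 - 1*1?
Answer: -1665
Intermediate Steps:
l(E) = -1 (l(E) = 0 - 1 = -1)
(l(-2)*45)*37 = -1*45*37 = -45*37 = -1665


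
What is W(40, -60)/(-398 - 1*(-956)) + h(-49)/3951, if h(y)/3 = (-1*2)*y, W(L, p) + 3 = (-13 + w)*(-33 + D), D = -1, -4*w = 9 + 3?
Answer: 255727/244962 ≈ 1.0439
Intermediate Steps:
w = -3 (w = -(9 + 3)/4 = -1/4*12 = -3)
W(L, p) = 541 (W(L, p) = -3 + (-13 - 3)*(-33 - 1) = -3 - 16*(-34) = -3 + 544 = 541)
h(y) = -6*y (h(y) = 3*((-1*2)*y) = 3*(-2*y) = -6*y)
W(40, -60)/(-398 - 1*(-956)) + h(-49)/3951 = 541/(-398 - 1*(-956)) - 6*(-49)/3951 = 541/(-398 + 956) + 294*(1/3951) = 541/558 + 98/1317 = 255727/244962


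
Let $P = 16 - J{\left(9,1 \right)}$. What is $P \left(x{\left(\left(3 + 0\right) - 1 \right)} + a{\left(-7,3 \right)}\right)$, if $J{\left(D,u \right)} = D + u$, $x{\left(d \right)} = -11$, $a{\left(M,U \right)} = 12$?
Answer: $6$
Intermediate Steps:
$P = 6$ ($P = 16 - \left(9 + 1\right) = 16 - 10 = 6$)
$P \left(x{\left(\left(3 + 0\right) - 1 \right)} + a{\left(-7,3 \right)}\right) = 6 \left(-11 + 12\right) = 6 \cdot 1 = 6$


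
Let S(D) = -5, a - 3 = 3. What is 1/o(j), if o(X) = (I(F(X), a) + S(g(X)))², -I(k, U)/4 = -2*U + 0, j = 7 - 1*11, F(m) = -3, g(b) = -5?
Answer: 1/1849 ≈ 0.00054083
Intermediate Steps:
j = -4 (j = 7 - 11 = -4)
a = 6 (a = 3 + 3 = 6)
I(k, U) = 8*U (I(k, U) = -4*(-2*U + 0) = -(-8)*U = 8*U)
o(X) = 1849 (o(X) = (8*6 - 5)² = (48 - 5)² = 43² = 1849)
1/o(j) = 1/1849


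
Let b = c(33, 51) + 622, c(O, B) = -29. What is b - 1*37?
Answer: 556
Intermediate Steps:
b = 593 (b = -29 + 622 = 593)
b - 1*37 = 593 - 1*37 = 593 - 37 = 556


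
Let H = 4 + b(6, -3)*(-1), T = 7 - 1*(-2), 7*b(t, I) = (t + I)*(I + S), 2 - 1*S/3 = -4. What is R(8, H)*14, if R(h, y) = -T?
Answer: -126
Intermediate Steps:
S = 18 (S = 6 - 3*(-4) = 6 + 12 = 18)
b(t, I) = (18 + I)*(I + t)/7 (b(t, I) = ((t + I)*(I + 18))/7 = ((I + t)*(18 + I))/7 = ((18 + I)*(I + t))/7 = (18 + I)*(I + t)/7)
T = 9 (T = 7 + 2 = 9)
H = -17/7 (H = 4 + ((⅐)*(-3)² + (18/7)*(-3) + (18/7)*6 + (⅐)*(-3)*6)*(-1) = 4 + ((⅐)*9 - 54/7 + 108/7 - 18/7)*(-1) = 4 + (9/7 - 54/7 + 108/7 - 18/7)*(-1) = 4 + (45/7)*(-1) = 4 - 45/7 = -17/7 ≈ -2.4286)
R(h, y) = -9 (R(h, y) = -1*9 = -9)
R(8, H)*14 = -9*14 = -126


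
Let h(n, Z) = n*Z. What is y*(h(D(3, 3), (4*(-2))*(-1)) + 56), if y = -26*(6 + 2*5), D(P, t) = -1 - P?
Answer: -9984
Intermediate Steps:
h(n, Z) = Z*n
y = -416 (y = -26*(6 + 10) = -26*16 = -416)
y*(h(D(3, 3), (4*(-2))*(-1)) + 56) = -416*(((4*(-2))*(-1))*(-1 - 1*3) + 56) = -416*((-8*(-1))*(-1 - 3) + 56) = -416*(8*(-4) + 56) = -416*(-32 + 56) = -416*24 = -9984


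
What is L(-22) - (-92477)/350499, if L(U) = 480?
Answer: 168331997/350499 ≈ 480.26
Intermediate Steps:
L(-22) - (-92477)/350499 = 480 - (-92477)/350499 = 480 - 1*(-92477/350499) = 480 + 92477/350499 = 168331997/350499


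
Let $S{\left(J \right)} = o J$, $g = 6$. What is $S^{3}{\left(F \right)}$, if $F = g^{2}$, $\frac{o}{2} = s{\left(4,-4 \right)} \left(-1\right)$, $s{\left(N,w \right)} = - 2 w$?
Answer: $-191102976$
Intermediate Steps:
$o = -16$ ($o = 2 \left(-2\right) \left(-4\right) \left(-1\right) = 2 \cdot 8 \left(-1\right) = 2 \left(-8\right) = -16$)
$F = 36$ ($F = 6^{2} = 36$)
$S{\left(J \right)} = - 16 J$
$S^{3}{\left(F \right)} = \left(\left(-16\right) 36\right)^{3} = \left(-576\right)^{3} = -191102976$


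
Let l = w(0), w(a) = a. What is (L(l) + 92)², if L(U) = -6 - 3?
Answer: 6889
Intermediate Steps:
l = 0
L(U) = -9
(L(l) + 92)² = (-9 + 92)² = 83² = 6889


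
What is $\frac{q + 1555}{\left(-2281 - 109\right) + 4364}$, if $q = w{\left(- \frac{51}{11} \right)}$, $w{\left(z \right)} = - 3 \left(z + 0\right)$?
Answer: $\frac{8629}{10857} \approx 0.79479$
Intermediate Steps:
$w{\left(z \right)} = - 3 z$
$q = \frac{153}{11}$ ($q = - 3 \left(- \frac{51}{11}\right) = - 3 \left(\left(-51\right) \frac{1}{11}\right) = \left(-3\right) \left(- \frac{51}{11}\right) = \frac{153}{11} \approx 13.909$)
$\frac{q + 1555}{\left(-2281 - 109\right) + 4364} = \frac{\frac{153}{11} + 1555}{\left(-2281 - 109\right) + 4364} = \frac{17258}{11 \left(\left(-2281 - 109\right) + 4364\right)} = \frac{17258}{11 \left(-2390 + 4364\right)} = \frac{17258}{11 \cdot 1974} = \frac{17258}{11} \cdot \frac{1}{1974} = \frac{8629}{10857}$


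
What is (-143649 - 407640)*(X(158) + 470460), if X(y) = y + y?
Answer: -259533630264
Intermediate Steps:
X(y) = 2*y
(-143649 - 407640)*(X(158) + 470460) = (-143649 - 407640)*(2*158 + 470460) = -551289*(316 + 470460) = -551289*470776 = -259533630264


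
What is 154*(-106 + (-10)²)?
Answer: -924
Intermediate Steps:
154*(-106 + (-10)²) = 154*(-106 + 100) = 154*(-6) = -924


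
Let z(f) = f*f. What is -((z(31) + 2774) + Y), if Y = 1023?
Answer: -4758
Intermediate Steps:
z(f) = f²
-((z(31) + 2774) + Y) = -((31² + 2774) + 1023) = -((961 + 2774) + 1023) = -(3735 + 1023) = -1*4758 = -4758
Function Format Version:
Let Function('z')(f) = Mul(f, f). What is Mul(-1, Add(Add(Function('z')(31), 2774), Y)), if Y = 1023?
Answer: -4758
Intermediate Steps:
Function('z')(f) = Pow(f, 2)
Mul(-1, Add(Add(Function('z')(31), 2774), Y)) = Mul(-1, Add(Add(Pow(31, 2), 2774), 1023)) = Mul(-1, Add(Add(961, 2774), 1023)) = Mul(-1, Add(3735, 1023)) = Mul(-1, 4758) = -4758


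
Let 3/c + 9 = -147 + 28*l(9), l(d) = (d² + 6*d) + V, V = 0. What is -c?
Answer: -1/1208 ≈ -0.00082781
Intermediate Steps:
l(d) = d² + 6*d (l(d) = (d² + 6*d) + 0 = d² + 6*d)
c = 1/1208 (c = 3/(-9 + (-147 + 28*(9*(6 + 9)))) = 3/(-9 + (-147 + 28*(9*15))) = 3/(-9 + (-147 + 28*135)) = 3/(-9 + (-147 + 3780)) = 3/(-9 + 3633) = 3/3624 = 3*(1/3624) = 1/1208 ≈ 0.00082781)
-c = -1*1/1208 = -1/1208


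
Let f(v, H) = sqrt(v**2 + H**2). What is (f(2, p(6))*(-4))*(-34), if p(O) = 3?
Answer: 136*sqrt(13) ≈ 490.35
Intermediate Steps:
f(v, H) = sqrt(H**2 + v**2)
(f(2, p(6))*(-4))*(-34) = (sqrt(3**2 + 2**2)*(-4))*(-34) = (sqrt(9 + 4)*(-4))*(-34) = (sqrt(13)*(-4))*(-34) = -4*sqrt(13)*(-34) = 136*sqrt(13)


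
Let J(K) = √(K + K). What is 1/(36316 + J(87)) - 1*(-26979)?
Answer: 17790649782497/659425841 - √174/1318851682 ≈ 26979.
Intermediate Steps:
J(K) = √2*√K (J(K) = √(2*K) = √2*√K)
1/(36316 + J(87)) - 1*(-26979) = 1/(36316 + √2*√87) - 1*(-26979) = 1/(36316 + √174) + 26979 = 26979 + 1/(36316 + √174)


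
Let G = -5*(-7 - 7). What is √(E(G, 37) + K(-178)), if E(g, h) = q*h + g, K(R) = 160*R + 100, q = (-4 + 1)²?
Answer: I*√27977 ≈ 167.26*I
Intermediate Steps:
q = 9 (q = (-3)² = 9)
K(R) = 100 + 160*R
G = 70 (G = -5*(-14) = 70)
E(g, h) = g + 9*h (E(g, h) = 9*h + g = g + 9*h)
√(E(G, 37) + K(-178)) = √((70 + 9*37) + (100 + 160*(-178))) = √((70 + 333) + (100 - 28480)) = √(403 - 28380) = √(-27977) = I*√27977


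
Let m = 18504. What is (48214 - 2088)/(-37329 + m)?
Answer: -46126/18825 ≈ -2.4503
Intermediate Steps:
(48214 - 2088)/(-37329 + m) = (48214 - 2088)/(-37329 + 18504) = 46126/(-18825) = 46126*(-1/18825) = -46126/18825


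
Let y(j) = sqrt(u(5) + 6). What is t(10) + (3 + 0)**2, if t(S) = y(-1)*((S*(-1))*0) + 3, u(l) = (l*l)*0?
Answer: 12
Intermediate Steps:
u(l) = 0 (u(l) = l**2*0 = 0)
y(j) = sqrt(6) (y(j) = sqrt(0 + 6) = sqrt(6))
t(S) = 3 (t(S) = sqrt(6)*((S*(-1))*0) + 3 = sqrt(6)*(-S*0) + 3 = sqrt(6)*0 + 3 = 0 + 3 = 3)
t(10) + (3 + 0)**2 = 3 + (3 + 0)**2 = 3 + 3**2 = 3 + 9 = 12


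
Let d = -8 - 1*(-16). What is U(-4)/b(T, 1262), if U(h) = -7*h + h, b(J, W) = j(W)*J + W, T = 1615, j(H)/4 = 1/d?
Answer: 48/4139 ≈ 0.011597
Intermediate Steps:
d = 8 (d = -8 + 16 = 8)
j(H) = ½ (j(H) = 4/8 = 4*(⅛) = ½)
b(J, W) = W + J/2 (b(J, W) = J/2 + W = W + J/2)
U(h) = -6*h
U(-4)/b(T, 1262) = (-6*(-4))/(1262 + (½)*1615) = 24/(1262 + 1615/2) = 24/(4139/2) = 24*(2/4139) = 48/4139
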